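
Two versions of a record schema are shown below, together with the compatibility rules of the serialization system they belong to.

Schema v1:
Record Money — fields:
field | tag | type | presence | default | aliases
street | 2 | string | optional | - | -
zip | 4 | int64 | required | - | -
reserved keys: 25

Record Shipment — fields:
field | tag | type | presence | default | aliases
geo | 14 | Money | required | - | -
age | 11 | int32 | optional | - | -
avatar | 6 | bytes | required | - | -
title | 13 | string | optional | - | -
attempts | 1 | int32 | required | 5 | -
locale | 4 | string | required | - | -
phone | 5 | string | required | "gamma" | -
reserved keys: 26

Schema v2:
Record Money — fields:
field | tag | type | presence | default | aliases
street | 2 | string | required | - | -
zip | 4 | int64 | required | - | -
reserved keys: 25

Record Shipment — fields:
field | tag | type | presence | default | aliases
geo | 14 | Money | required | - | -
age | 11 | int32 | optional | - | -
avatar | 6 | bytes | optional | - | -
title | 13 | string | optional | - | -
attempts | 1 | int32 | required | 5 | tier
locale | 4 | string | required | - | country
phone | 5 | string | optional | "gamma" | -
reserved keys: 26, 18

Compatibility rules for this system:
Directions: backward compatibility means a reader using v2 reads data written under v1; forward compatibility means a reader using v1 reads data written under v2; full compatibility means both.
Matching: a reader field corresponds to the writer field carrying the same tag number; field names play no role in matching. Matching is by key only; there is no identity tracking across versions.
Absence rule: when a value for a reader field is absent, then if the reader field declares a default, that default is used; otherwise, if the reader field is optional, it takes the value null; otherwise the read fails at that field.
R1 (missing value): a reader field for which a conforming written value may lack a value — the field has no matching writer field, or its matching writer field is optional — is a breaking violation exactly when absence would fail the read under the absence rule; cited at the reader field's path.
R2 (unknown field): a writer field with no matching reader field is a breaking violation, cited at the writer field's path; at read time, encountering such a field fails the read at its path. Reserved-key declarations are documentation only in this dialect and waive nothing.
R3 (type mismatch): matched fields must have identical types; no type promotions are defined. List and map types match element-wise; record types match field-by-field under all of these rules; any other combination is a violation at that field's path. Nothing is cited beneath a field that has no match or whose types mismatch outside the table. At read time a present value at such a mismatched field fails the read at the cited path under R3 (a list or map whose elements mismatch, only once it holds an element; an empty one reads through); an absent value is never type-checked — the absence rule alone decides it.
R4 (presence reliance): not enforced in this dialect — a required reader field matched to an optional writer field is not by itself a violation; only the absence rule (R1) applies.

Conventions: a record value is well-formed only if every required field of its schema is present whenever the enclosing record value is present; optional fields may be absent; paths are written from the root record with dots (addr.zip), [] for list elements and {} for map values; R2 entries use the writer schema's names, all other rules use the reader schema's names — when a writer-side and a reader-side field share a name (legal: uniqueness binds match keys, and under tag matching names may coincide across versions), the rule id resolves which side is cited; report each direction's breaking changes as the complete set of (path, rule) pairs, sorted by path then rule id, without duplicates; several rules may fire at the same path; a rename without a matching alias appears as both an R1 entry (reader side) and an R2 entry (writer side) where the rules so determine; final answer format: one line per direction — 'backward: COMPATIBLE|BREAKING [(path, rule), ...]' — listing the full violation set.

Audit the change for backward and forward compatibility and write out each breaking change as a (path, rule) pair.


arrows below run writer -> reader for Shipment
backward pass over Shipment, reader schema v2, writer schema v1:
  geo: paired with writer geo (Money -> Money; writer required)
  age: paired with writer age (int32 -> int32; writer optional)
  avatar: paired with writer avatar (bytes -> bytes; writer required)
  title: paired with writer title (string -> string; writer optional)
  attempts: paired with writer attempts (int32 -> int32; writer required)
  locale: paired with writer locale (string -> string; writer required)
  phone: paired with writer phone (string -> string; writer required)
  geo.street: paired with writer geo.street (string -> string; writer optional)
  geo.zip: paired with writer geo.zip (int64 -> int64; writer required)
  breaking: (geo.street, R1)
  => backward verdict for Shipment: BREAKING, 1 violation(s)
forward pass over Shipment, reader schema v1, writer schema v2:
  geo: paired with writer geo (Money -> Money; writer required)
  age: paired with writer age (int32 -> int32; writer optional)
  avatar: paired with writer avatar (bytes -> bytes; writer optional)
  title: paired with writer title (string -> string; writer optional)
  attempts: paired with writer attempts (int32 -> int32; writer required)
  locale: paired with writer locale (string -> string; writer required)
  phone: paired with writer phone (string -> string; writer optional)
  geo.street: paired with writer geo.street (string -> string; writer required)
  geo.zip: paired with writer geo.zip (int64 -> int64; writer required)
  breaking: (avatar, R1)
  => forward verdict for Shipment: BREAKING, 1 violation(s)

backward: BREAKING [(geo.street, R1)]; forward: BREAKING [(avatar, R1)]


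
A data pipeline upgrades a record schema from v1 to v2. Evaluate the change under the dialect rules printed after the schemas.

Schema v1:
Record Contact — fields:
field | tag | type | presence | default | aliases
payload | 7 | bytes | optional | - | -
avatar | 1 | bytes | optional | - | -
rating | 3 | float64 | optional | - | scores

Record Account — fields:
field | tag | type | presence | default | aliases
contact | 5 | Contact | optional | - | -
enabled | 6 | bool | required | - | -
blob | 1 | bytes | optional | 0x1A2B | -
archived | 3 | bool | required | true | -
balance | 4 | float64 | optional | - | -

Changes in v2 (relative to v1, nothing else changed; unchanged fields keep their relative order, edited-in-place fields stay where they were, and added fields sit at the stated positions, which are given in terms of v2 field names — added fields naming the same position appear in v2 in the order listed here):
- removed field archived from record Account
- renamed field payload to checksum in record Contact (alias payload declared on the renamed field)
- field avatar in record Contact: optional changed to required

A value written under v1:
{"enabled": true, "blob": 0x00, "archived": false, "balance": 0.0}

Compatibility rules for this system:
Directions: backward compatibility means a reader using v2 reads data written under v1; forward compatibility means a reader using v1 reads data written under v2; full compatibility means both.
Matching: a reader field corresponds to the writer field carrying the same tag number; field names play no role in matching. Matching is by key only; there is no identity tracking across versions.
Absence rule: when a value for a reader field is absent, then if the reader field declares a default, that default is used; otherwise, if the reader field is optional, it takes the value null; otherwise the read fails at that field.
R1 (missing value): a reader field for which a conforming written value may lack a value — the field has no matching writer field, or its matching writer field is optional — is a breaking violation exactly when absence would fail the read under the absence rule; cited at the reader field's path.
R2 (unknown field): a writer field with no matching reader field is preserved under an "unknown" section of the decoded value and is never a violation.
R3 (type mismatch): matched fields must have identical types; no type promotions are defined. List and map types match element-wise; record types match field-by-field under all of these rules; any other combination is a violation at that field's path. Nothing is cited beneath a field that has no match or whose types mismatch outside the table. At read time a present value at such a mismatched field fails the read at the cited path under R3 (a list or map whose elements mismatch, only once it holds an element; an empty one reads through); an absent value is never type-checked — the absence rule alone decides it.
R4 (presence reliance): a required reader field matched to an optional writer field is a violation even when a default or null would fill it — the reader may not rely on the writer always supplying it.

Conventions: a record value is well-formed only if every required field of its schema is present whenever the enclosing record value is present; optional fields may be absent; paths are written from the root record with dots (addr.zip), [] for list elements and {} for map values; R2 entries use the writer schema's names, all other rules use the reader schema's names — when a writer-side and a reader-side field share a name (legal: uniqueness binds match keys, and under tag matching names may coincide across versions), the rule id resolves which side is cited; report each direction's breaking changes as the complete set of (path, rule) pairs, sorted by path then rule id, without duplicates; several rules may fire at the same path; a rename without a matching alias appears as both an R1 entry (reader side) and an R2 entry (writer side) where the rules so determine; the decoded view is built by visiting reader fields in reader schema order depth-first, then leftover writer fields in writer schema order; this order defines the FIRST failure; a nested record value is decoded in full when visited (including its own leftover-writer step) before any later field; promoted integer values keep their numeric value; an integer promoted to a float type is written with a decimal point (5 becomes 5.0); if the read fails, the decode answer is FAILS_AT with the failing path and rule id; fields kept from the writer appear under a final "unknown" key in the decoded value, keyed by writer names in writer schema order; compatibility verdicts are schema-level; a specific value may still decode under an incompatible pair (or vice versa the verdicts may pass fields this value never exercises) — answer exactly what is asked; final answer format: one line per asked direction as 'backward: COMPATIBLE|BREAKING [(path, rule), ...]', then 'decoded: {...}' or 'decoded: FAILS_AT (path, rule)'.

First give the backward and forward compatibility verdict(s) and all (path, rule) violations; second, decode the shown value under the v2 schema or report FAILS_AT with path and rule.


backward: BREAKING [(contact.avatar, R1), (contact.avatar, R4)]; forward: COMPATIBLE []; decoded: {"contact": null, "enabled": true, "blob": 0x00, "balance": 0.0, "unknown": {"archived": false}}

in Account below, arrows point writer -> reader
backward for Account (reader v2, writer v1):
  contact <- contact (Contact -> Contact, writer optional)
  enabled <- enabled (bool -> bool, writer required)
  blob <- blob (bytes -> bytes, writer optional)
  balance <- balance (float64 -> float64, writer optional)
  writer field archived has no reader counterpart
  contact.checksum <- contact.payload (bytes -> bytes, writer optional)
  contact.avatar <- contact.avatar (bytes -> bytes, writer optional)
  contact.rating <- contact.rating (float64 -> float64, writer optional)
  R1 fires at contact.avatar
  R4 fires at contact.avatar
  => 2 violation(s): backward is BREAKING for Account
forward for Account (reader v1, writer v2):
  contact <- contact (Contact -> Contact, writer optional)
  enabled <- enabled (bool -> bool, writer required)
  blob <- blob (bytes -> bytes, writer optional)
  archived: no writer-side match
  balance <- balance (float64 -> float64, writer optional)
  contact.payload <- contact.checksum (bytes -> bytes, writer optional)
  contact.avatar <- contact.avatar (bytes -> bytes, writer required)
  contact.rating <- contact.rating (float64 -> float64, writer optional)
  => forward: COMPATIBLE
migrating the Account value to v2:
  contact := null (absent, optional -> null)
  enabled := true
  blob := 0x00
  balance := 0.0
  writer archived: kept under "unknown"
  => decoded: {"contact": null, "enabled": true, "blob": 0x00, "balance": 0.0, "unknown": {"archived": false}}


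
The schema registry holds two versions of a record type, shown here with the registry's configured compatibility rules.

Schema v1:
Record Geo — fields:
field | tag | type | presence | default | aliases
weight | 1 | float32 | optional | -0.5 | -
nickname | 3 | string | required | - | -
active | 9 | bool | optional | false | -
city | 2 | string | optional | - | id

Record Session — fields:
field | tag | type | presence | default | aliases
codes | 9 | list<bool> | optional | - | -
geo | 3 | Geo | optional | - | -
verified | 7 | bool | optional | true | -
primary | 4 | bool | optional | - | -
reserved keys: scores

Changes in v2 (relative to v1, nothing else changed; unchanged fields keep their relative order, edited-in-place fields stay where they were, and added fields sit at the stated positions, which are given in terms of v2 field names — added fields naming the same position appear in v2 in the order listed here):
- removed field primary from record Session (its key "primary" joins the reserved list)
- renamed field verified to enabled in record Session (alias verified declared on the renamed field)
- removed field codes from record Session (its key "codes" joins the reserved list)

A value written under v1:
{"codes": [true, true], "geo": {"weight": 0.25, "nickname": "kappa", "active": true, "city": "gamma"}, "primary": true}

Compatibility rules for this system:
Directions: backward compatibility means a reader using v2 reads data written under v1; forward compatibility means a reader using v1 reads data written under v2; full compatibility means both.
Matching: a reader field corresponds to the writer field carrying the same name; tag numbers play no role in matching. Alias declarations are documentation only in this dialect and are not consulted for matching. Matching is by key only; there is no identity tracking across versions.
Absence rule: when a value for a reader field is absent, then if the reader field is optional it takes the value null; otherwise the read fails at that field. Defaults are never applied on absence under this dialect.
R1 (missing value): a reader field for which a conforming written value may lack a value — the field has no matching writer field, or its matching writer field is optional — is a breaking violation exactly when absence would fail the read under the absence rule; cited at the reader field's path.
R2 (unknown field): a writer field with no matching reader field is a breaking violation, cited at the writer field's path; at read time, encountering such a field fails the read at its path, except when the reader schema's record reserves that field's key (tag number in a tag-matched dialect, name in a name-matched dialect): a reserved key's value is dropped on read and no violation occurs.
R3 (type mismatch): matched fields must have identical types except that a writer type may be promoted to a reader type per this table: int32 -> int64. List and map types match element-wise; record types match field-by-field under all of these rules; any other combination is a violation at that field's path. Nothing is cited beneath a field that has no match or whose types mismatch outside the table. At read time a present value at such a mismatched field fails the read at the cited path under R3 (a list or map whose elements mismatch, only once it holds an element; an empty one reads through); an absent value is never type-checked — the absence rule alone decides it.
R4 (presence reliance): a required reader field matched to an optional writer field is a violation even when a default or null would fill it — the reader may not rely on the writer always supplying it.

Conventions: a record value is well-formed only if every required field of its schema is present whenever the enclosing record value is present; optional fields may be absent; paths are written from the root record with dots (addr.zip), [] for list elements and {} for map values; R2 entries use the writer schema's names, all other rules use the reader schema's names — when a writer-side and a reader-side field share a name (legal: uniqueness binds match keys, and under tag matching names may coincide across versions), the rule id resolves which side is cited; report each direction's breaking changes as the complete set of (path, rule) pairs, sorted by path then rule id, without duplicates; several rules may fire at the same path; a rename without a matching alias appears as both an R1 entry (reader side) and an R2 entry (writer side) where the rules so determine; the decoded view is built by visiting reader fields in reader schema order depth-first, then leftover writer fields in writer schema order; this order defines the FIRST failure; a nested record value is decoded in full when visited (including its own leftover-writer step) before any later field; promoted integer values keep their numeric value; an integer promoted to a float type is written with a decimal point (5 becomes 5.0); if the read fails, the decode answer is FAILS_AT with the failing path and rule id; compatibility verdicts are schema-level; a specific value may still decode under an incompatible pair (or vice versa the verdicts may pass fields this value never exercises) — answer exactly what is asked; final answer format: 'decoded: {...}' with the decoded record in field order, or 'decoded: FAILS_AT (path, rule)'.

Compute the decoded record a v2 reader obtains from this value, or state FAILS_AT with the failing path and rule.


the writer's type comes first in each Session pair
decode (reader v2):
  geo.weight := 0.25
  geo.nickname := "kappa"
  geo.active := true
  geo.city := "gamma"
  enabled := null (missing; optional => null)
  writer codes: reserved -> dropped
  writer primary: reserved -> dropped
  => decoded: {"geo": {"weight": 0.25, "nickname": "kappa", "active": true, "city": "gamma"}, "enabled": null}

decoded: {"geo": {"weight": 0.25, "nickname": "kappa", "active": true, "city": "gamma"}, "enabled": null}


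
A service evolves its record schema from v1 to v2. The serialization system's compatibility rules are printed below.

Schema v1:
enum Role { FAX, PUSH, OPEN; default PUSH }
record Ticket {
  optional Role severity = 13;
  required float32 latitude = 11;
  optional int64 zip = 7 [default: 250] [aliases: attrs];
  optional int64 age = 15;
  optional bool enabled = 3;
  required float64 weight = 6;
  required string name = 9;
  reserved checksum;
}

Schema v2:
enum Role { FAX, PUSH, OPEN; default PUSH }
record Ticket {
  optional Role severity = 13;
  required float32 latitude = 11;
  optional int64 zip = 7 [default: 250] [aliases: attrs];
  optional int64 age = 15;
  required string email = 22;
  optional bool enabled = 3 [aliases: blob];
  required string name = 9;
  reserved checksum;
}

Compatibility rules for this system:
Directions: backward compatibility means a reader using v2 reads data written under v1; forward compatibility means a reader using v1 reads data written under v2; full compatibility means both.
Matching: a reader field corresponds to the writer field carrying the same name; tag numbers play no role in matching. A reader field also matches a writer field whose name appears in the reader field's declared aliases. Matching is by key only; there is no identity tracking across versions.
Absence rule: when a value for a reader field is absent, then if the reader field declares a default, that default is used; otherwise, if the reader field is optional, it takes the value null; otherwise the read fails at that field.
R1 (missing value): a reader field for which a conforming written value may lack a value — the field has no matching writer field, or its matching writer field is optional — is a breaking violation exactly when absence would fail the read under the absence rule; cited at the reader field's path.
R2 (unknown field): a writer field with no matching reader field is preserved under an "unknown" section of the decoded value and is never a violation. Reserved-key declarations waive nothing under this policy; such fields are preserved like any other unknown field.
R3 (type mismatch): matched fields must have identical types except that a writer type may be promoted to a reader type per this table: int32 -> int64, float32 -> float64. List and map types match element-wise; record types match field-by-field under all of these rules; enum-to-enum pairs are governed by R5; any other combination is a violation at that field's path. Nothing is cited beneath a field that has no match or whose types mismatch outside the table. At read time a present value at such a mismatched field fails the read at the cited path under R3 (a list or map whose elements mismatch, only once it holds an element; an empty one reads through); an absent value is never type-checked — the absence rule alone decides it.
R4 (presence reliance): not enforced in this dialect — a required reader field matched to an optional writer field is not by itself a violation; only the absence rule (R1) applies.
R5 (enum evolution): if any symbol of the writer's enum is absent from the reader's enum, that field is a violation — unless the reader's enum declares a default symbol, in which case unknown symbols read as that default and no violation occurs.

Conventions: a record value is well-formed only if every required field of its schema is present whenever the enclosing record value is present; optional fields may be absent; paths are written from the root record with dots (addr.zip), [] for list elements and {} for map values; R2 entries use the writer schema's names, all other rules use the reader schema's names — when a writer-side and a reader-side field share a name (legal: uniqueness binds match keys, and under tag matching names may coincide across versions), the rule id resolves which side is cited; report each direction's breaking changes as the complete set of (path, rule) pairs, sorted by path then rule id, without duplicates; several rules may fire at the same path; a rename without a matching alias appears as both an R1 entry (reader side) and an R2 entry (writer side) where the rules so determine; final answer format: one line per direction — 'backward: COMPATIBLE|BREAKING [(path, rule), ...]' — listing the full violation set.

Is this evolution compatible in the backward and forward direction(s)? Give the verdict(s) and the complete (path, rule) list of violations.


the writer's type comes first in each Ticket pair
backward for Ticket (reader v2, writer v1):
  severity <- severity (Role -> Role, writer optional)
  latitude <- latitude (float32 -> float32, writer required)
  zip <- zip (int64 -> int64, writer optional)
  age <- age (int64 -> int64, writer optional)
  email: no writer match
  enabled <- enabled (bool -> bool, writer optional)
  name <- name (string -> string, writer required)
  writer weight: unknown to reader
  rule R1 violated at email
  => 1 violation(s): backward is BREAKING for Ticket
forward for Ticket (reader v1, writer v2):
  severity <- severity (Role -> Role, writer optional)
  latitude <- latitude (float32 -> float32, writer required)
  zip <- zip (int64 -> int64, writer optional)
  age <- age (int64 -> int64, writer optional)
  enabled <- enabled (bool -> bool, writer optional)
  weight: no writer match
  name <- name (string -> string, writer required)
  writer email: unknown to reader
  rule R1 violated at weight
  => 1 violation(s): forward is BREAKING for Ticket

backward: BREAKING [(email, R1)]; forward: BREAKING [(weight, R1)]


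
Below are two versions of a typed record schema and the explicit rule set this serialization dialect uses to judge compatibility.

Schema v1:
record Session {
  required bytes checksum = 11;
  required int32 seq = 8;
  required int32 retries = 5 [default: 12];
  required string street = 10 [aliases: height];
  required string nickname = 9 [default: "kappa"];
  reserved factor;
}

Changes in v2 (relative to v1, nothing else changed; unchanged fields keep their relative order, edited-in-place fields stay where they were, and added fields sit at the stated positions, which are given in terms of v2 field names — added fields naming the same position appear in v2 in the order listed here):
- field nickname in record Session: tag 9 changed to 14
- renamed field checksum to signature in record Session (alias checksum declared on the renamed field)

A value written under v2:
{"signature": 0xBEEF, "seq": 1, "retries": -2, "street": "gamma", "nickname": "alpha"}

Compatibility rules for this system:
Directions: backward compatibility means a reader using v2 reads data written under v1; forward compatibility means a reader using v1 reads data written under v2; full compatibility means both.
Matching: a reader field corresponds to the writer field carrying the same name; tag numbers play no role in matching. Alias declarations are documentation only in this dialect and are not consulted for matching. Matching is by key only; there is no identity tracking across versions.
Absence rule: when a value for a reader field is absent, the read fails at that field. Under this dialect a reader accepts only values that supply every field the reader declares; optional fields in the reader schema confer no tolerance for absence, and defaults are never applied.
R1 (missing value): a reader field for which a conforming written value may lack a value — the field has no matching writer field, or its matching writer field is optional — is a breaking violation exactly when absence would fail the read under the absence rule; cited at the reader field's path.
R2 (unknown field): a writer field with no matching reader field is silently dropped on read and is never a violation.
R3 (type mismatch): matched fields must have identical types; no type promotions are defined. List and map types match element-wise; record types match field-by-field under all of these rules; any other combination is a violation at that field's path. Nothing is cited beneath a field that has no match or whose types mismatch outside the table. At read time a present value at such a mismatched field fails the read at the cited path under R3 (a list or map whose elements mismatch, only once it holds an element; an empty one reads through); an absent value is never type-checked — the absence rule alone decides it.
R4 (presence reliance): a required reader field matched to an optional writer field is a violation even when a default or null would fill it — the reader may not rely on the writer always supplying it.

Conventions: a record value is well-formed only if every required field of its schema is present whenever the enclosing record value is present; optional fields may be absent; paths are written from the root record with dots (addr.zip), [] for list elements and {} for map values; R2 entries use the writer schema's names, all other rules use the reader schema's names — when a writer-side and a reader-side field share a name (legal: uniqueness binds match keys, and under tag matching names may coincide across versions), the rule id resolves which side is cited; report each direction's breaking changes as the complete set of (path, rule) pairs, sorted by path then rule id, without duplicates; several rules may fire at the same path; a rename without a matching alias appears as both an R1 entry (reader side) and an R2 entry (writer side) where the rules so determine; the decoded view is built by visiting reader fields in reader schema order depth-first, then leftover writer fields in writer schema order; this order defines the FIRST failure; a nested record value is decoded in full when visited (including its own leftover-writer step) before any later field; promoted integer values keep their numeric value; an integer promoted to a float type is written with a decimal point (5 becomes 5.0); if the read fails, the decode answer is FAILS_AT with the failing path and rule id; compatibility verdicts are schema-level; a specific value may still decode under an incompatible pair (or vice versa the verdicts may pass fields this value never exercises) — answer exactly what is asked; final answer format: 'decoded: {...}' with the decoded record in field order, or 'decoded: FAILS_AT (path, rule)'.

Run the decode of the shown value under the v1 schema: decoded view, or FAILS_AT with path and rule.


decoded: FAILS_AT (checksum, R1)

each type pair in Session: writer, then reader
migrating the Session value to v1:
  read fails at checksum under R1 (no fill)
  => FAILS_AT (checksum, R1)
remaining Session differences; none change what is asked:
  field nickname in record Session: tag 9 changed to 14 -> no rule fires on it and the decoded Session view is identical with or without it


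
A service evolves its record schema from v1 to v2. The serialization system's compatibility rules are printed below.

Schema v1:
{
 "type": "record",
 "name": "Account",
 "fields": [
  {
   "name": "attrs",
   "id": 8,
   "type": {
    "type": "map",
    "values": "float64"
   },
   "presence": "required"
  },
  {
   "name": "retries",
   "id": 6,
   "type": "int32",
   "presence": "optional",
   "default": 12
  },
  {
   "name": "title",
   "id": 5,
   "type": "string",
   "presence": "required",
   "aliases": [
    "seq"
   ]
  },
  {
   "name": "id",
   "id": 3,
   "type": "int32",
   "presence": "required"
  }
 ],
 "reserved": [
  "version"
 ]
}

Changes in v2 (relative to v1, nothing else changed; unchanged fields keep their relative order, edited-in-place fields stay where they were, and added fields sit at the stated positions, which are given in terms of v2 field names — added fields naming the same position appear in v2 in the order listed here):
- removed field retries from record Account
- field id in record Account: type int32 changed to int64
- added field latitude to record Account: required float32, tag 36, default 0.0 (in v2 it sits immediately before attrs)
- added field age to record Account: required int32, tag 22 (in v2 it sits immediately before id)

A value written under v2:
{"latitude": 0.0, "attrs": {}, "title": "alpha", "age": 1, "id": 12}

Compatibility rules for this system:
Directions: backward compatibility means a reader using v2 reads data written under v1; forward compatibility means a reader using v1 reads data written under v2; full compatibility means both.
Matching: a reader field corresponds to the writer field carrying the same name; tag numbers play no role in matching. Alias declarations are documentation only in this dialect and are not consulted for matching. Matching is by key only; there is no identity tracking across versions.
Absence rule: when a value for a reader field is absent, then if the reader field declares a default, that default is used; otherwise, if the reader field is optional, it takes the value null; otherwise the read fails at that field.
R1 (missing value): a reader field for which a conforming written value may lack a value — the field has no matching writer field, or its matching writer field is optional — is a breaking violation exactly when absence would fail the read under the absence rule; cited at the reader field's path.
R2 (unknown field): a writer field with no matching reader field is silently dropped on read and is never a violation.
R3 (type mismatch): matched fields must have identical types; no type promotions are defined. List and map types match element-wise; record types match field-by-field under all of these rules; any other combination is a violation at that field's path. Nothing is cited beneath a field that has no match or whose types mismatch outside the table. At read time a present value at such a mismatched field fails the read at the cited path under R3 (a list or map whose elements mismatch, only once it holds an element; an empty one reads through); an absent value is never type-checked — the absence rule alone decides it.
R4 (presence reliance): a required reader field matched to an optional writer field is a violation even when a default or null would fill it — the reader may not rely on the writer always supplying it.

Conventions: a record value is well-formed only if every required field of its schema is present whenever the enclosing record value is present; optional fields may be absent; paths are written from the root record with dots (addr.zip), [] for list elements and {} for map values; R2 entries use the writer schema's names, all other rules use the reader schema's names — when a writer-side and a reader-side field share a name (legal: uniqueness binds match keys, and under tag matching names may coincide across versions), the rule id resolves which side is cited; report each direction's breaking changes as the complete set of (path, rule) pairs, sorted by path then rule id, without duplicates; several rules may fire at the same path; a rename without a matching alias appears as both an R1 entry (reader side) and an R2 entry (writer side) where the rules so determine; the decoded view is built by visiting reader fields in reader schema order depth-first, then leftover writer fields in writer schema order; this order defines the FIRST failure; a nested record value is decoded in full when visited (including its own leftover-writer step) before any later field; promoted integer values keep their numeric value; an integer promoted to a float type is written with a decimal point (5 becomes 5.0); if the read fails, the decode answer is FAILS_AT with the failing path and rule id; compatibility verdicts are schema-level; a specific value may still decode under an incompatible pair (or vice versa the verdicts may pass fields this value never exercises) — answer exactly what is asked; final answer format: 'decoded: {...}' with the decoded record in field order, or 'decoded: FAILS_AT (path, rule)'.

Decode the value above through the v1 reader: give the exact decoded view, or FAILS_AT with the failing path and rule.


decoded: FAILS_AT (id, R3)

the writer's type comes first in each Account pair
decode walk for Account under reader schema v1:
  attrs := {}
  retries := 12 (absent -> default)
  title := "alpha"
  read fails at id under R3
  => FAILS_AT (id, R3)
the rest of the Account diff is inert for this question:
  removed field retries from record Account -> inert under this dialect — no rule fires on Account and the result does not move
  added field latitude to record Account: required float32, tag 36, default 0.0 (in v2 it sits immediately before attrs) -> inert under this dialect — no rule fires on Account and the result does not move
  added field age to record Account: required int32, tag 22 (in v2 it sits immediately before id) -> changes Account's schema-level verdicts only — the decode of this value is the same


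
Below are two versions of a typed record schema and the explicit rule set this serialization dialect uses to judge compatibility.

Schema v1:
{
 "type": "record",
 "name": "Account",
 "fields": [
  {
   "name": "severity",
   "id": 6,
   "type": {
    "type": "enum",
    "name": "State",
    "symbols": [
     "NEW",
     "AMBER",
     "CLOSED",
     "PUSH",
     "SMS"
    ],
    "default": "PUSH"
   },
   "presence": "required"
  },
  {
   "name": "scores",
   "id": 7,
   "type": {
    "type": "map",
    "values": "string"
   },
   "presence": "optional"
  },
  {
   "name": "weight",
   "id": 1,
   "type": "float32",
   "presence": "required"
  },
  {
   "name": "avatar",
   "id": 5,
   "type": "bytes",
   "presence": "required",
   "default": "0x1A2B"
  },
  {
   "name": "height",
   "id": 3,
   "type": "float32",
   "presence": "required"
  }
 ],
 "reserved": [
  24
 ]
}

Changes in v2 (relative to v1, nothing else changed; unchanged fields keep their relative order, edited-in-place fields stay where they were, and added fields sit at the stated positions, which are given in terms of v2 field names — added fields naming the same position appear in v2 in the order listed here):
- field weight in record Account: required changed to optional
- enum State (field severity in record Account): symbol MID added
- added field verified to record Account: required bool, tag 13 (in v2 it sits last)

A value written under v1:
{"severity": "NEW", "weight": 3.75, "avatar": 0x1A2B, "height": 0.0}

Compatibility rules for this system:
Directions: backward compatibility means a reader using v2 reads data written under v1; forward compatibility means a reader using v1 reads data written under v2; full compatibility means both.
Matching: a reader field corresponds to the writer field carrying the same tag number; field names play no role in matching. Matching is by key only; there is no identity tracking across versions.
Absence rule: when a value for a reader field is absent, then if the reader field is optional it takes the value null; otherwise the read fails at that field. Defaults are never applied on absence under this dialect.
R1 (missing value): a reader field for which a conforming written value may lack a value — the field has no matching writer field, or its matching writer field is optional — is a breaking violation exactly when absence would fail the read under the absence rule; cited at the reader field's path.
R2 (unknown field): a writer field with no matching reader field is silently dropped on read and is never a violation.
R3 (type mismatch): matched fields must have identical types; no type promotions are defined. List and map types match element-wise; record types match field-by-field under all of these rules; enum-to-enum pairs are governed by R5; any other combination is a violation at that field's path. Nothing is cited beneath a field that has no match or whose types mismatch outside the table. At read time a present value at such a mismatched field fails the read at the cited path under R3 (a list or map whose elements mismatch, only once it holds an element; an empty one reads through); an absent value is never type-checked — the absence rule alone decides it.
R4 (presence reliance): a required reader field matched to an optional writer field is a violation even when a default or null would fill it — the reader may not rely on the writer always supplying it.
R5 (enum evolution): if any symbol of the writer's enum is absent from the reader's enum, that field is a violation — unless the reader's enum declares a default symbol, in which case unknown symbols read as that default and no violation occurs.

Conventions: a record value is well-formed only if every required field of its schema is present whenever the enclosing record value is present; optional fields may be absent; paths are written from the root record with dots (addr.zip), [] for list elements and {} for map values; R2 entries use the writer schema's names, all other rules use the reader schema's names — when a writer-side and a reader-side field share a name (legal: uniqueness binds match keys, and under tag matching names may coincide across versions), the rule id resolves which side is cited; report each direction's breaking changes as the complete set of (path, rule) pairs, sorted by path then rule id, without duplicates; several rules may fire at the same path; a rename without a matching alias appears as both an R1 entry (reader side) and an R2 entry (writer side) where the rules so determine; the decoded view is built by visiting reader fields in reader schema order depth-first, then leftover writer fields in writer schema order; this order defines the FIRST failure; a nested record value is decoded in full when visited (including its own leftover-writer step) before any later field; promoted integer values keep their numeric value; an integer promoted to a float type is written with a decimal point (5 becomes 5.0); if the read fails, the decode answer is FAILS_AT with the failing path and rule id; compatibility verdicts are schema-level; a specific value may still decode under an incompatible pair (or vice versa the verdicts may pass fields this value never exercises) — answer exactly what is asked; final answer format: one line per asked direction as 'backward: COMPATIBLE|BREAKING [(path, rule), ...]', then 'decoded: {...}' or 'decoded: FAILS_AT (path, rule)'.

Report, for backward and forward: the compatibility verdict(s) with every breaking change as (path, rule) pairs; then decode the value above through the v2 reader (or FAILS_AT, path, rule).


backward: BREAKING [(verified, R1)]; forward: BREAKING [(weight, R1), (weight, R4)]; decoded: FAILS_AT (verified, R1)

each type pair in Account: writer, then reader
backward on Account — v2 reading data written by v1:
  severity: paired with writer severity (State -> State; writer required)
  scores: paired with writer scores (map<string, string> -> map<string, string>; writer optional)
  weight: paired with writer weight (float32 -> float32; writer required)
  avatar: paired with writer avatar (bytes -> bytes; writer required)
  height: paired with writer height (float32 -> float32; writer required)
  verified has no writer counterpart
  R1 fires at verified
  => backward verdict for Account: BREAKING, 1 violation(s)
forward on Account — v1 reading data written by v2:
  severity: paired with writer severity (State -> State; writer required)
  scores: paired with writer scores (map<string, string> -> map<string, string>; writer optional)
  weight: paired with writer weight (float32 -> float32; writer optional)
  avatar: paired with writer avatar (bytes -> bytes; writer required)
  height: paired with writer height (float32 -> float32; writer required)
  writer field verified has no reader counterpart
  R1 fires at weight
  R4 fires at weight
  => forward verdict for Account: BREAKING, 2 violation(s)
decoding the Account value with the v2 reader:
  severity := "NEW"
  scores := null (absent, optional -> null)
  weight := 3.75
  avatar := 0x1A2B
  height := 0.0
  read fails at verified under R1 (no fill)
  => FAILS_AT (verified, R1)
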